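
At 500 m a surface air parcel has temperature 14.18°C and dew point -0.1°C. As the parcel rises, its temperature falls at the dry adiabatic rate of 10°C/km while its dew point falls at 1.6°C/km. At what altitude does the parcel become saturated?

T and T_d converge at 10 − 1.6 = 8.4°C per km
Height above start = (14.18 − (-0.1)) / 8.4 = 1.7 km
LCL altitude = 500 m + 1700 m = 2200 m

2200 m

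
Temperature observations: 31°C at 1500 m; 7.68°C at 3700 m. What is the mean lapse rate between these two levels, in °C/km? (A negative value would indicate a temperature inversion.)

Γ = −ΔT/Δz = (31 − 7.68) / (3700 − 1500) m
  = 23.32°C / 2.2 km = 10.6°C/km

10.6°C/km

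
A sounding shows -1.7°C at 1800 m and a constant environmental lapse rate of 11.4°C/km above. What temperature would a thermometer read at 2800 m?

-13.1°C

1800 → 2800 m (environmental, 11.4°C/km): ΔT = -11.4 × 1 = -11.4°C → T = -13.1°C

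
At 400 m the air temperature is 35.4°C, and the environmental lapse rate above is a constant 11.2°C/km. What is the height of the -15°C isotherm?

Height above start = (35.4 − (-15)) / 11.2 = 4.5 km
Altitude = 400 m + 4500 m = 4900 m

4900 m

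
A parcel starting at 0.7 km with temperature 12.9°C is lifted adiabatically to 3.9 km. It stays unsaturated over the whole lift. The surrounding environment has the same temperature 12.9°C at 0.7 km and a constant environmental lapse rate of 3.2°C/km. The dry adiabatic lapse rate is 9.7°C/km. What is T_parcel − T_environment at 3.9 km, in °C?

Parcel:
  700–3900 m, dry: Δz = 3.2 km ⇒ ΔT = -31.04°C; T = -18.14°C
Environment:
  700–3900 m, environment: Δz = 3.2 km ⇒ ΔT = -10.24°C; T = 2.66°C
T_parcel − T_env = -18.14 − 2.66 = -20.8°C

-20.8°C (parcel cooler than environment)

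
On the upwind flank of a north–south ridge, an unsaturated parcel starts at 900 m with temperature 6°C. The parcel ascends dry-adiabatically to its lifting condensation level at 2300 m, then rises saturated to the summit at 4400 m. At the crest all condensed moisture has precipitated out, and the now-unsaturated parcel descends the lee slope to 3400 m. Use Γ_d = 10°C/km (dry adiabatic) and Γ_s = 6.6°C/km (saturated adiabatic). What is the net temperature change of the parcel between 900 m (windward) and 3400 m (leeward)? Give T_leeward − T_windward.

900 → 2300 m (dry, 10°C/km): ΔT = -10 × 1.4 = -14°C → T = -8°C
2300 → 4400 m (saturated, 6.6°C/km): ΔT = -6.6 × 2.1 = -13.86°C → T = -21.86°C
4400 → 3400 m (dry descent, 10°C/km): ΔT = +10 × 1 = +10°C → T = -11.86°C
Net change vs windward start: -11.86 − 6 = -17.86°C

-17.86°C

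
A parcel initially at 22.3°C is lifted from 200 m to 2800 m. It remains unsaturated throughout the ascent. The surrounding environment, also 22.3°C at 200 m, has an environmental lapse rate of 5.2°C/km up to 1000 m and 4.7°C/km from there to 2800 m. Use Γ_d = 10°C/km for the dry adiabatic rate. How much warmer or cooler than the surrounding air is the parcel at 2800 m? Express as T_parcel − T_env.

-13.38°C (parcel cooler than environment)

Parcel:
  Dry to 2800 m: -10 × 2.6 km = -26°C, so T = -3.7°C.
Environment:
  Environment, lower layer to 1000 m: -5.2 × 0.8 km = -4.16°C, so T = 18.14°C.
  Environment, upper layer to 2800 m: -4.7 × 1.8 km = -8.46°C, so T = 9.68°C.
T_parcel − T_env = -3.7 − 9.68 = -13.38°C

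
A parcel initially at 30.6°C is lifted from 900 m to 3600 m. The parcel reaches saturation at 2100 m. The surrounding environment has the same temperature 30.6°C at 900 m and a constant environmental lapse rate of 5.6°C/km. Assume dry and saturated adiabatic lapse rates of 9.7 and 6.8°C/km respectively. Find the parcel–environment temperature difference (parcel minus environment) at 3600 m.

Parcel:
  900 → 2100 m (dry, 9.7°C/km): ΔT = -9.7 × 1.2 = -11.64°C → T = 18.96°C
  2100 → 3600 m (saturated, 6.8°C/km): ΔT = -6.8 × 1.5 = -10.2°C → T = 8.76°C
Environment:
  900 → 3600 m (environment, 5.6°C/km): ΔT = -5.6 × 2.7 = -15.12°C → T = 15.48°C
T_parcel − T_env = 8.76 − 15.48 = -6.72°C

-6.72°C (parcel cooler than environment)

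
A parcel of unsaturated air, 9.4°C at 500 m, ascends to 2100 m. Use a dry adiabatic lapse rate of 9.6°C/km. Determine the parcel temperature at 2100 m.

500 → 2100 m (dry adiabatic, 9.6°C/km): ΔT = -9.6 × 1.6 = -15.36°C → T = -5.96°C

-5.96°C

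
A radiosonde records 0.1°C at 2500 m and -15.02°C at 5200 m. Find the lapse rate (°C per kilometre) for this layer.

Γ = −ΔT/Δz = (0.1 − (-15.02)) / (5200 − 2500) m
  = 15.12°C / 2.7 km = 5.6°C/km

5.6°C/km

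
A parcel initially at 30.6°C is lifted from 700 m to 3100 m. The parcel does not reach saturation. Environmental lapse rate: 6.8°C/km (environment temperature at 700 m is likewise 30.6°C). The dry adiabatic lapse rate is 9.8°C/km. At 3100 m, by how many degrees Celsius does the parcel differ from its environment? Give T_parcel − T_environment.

-7.2°C (parcel cooler than environment)

Parcel:
  From 700 m to 3100 m (dry): cools by 9.8 × 2.4 = 23.52°C, giving 7.08°C.
Environment:
  From 700 m to 3100 m (environment): cools by 6.8 × 2.4 = 16.32°C, giving 14.28°C.
T_parcel − T_env = 7.08 − 14.28 = -7.2°C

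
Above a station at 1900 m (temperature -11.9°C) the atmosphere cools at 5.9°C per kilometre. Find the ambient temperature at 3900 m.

1900–3900 m, environmental: Δz = 2 km ⇒ ΔT = -11.8°C; T = -23.7°C

-23.7°C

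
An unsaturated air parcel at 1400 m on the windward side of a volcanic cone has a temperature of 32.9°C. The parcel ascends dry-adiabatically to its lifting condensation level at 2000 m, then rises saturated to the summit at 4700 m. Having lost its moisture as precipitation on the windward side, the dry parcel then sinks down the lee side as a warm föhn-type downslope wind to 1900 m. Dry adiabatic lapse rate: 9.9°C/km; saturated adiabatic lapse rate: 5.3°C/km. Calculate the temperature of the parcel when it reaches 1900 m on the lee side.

1400 → 2000 m (dry, 9.9°C/km): ΔT = -9.9 × 0.6 = -5.94°C → T = 26.96°C
2000 → 4700 m (saturated, 5.3°C/km): ΔT = -5.3 × 2.7 = -14.31°C → T = 12.65°C
4700 → 1900 m (dry descent, 9.9°C/km): ΔT = +9.9 × 2.8 = +27.72°C → T = 40.37°C

40.37°C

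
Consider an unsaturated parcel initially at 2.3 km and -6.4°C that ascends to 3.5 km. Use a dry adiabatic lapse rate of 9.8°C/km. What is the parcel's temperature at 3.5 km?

-18.16°C

2300 → 3500 m (dry adiabatic, 9.8°C/km): ΔT = -9.8 × 1.2 = -11.76°C → T = -18.16°C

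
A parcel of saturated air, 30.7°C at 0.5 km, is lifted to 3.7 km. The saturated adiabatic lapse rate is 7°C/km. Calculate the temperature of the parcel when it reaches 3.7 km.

8.3°C

From 500 m to 3700 m (saturated adiabatic): cools by 7 × 3.2 = 22.4°C, giving 8.3°C.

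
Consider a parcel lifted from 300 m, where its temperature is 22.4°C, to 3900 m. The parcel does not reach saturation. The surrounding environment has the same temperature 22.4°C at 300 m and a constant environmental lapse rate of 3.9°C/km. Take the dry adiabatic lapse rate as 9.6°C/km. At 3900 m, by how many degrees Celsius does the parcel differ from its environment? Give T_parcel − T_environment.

Parcel:
  300–3900 m, dry: Δz = 3.6 km ⇒ ΔT = -34.56°C; T = -12.16°C
Environment:
  300–3900 m, environment: Δz = 3.6 km ⇒ ΔT = -14.04°C; T = 8.36°C
T_parcel − T_env = -12.16 − 8.36 = -20.52°C

-20.52°C (parcel cooler than environment)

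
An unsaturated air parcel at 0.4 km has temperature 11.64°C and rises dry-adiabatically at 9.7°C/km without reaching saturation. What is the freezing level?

1.6 km

Height above start = (11.64 − 0) / 9.7 = 1.2 km
Altitude = 400 m + 1200 m = 1600 m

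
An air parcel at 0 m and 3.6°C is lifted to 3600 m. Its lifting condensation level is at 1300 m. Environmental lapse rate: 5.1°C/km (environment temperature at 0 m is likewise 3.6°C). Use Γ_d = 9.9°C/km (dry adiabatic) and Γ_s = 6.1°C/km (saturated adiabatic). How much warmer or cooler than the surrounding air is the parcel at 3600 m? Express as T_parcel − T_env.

Parcel:
  From 0 m to 1300 m (dry): cools by 9.9 × 1.3 = 12.87°C, giving -9.27°C.
  From 1300 m to 3600 m (saturated): cools by 6.1 × 2.3 = 14.03°C, giving -23.3°C.
Environment:
  From 0 m to 3600 m (environment): cools by 5.1 × 3.6 = 18.36°C, giving -14.76°C.
T_parcel − T_env = -23.3 − (-14.76) = -8.54°C

-8.54°C (parcel cooler than environment)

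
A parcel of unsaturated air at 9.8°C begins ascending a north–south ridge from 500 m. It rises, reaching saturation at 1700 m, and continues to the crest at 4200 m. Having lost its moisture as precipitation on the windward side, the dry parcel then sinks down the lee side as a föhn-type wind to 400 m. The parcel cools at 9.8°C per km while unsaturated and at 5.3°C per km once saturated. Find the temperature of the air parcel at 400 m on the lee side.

500–1700 m, dry: Δz = 1.2 km ⇒ ΔT = -11.76°C; T = -1.96°C
1700–4200 m, saturated: Δz = 2.5 km ⇒ ΔT = -13.25°C; T = -15.21°C
4200–400 m, dry descent: Δz = 3.8 km ⇒ ΔT = +37.24°C; T = 22.03°C

22.03°C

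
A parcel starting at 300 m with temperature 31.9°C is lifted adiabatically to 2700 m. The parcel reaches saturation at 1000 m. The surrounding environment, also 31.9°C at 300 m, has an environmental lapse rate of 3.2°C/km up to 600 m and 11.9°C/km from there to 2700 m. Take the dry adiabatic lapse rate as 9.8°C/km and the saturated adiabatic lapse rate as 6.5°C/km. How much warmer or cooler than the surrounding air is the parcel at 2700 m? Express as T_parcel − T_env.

+8.04°C (parcel warmer than environment)

Parcel:
  300 → 1000 m (dry, 9.8°C/km): ΔT = -9.8 × 0.7 = -6.86°C → T = 25.04°C
  1000 → 2700 m (saturated, 6.5°C/km): ΔT = -6.5 × 1.7 = -11.05°C → T = 13.99°C
Environment:
  300 → 600 m (environment, lower layer, 3.2°C/km): ΔT = -3.2 × 0.3 = -0.96°C → T = 30.94°C
  600 → 2700 m (environment, upper layer, 11.9°C/km): ΔT = -11.9 × 2.1 = -24.99°C → T = 5.95°C
T_parcel − T_env = 13.99 − 5.95 = +8.04°C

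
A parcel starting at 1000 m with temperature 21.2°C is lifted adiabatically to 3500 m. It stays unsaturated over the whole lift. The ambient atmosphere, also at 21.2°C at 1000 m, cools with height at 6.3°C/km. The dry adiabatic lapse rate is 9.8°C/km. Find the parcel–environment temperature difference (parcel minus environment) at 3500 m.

-8.75°C (parcel cooler than environment)

Parcel:
  From 1000 m to 3500 m (dry): cools by 9.8 × 2.5 = 24.5°C, giving -3.3°C.
Environment:
  From 1000 m to 3500 m (environment): cools by 6.3 × 2.5 = 15.75°C, giving 5.45°C.
T_parcel − T_env = -3.3 − 5.45 = -8.75°C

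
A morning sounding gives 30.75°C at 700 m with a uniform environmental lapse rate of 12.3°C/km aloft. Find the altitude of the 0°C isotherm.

Height above start = (30.75 − 0) / 12.3 = 2.5 km
Altitude = 700 m + 2500 m = 3200 m

3200 m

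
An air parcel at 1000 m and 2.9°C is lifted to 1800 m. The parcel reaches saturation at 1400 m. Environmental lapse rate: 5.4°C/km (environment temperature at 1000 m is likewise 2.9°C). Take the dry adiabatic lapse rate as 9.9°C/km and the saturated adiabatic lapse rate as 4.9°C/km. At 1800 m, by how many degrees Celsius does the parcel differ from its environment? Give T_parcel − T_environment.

Parcel:
  1000–1400 m, dry: Δz = 0.4 km ⇒ ΔT = -3.96°C; T = -1.06°C
  1400–1800 m, saturated: Δz = 0.4 km ⇒ ΔT = -1.96°C; T = -3.02°C
Environment:
  1000–1800 m, environment: Δz = 0.8 km ⇒ ΔT = -4.32°C; T = -1.42°C
T_parcel − T_env = -3.02 − (-1.42) = -1.6°C

-1.6°C (parcel cooler than environment)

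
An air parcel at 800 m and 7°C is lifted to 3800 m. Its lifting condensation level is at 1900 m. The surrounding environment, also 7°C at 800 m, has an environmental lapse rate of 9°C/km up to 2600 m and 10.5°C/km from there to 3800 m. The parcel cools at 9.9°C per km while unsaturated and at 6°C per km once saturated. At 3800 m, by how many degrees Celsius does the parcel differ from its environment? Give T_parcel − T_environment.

+6.51°C (parcel warmer than environment)

Parcel:
  Dry to 1900 m: -9.9 × 1.1 km = -10.89°C, so T = -3.89°C.
  Saturated to 3800 m: -6 × 1.9 km = -11.4°C, so T = -15.29°C.
Environment:
  Environment, lower layer to 2600 m: -9 × 1.8 km = -16.2°C, so T = -9.2°C.
  Environment, upper layer to 3800 m: -10.5 × 1.2 km = -12.6°C, so T = -21.8°C.
T_parcel − T_env = -15.29 − (-21.8) = +6.51°C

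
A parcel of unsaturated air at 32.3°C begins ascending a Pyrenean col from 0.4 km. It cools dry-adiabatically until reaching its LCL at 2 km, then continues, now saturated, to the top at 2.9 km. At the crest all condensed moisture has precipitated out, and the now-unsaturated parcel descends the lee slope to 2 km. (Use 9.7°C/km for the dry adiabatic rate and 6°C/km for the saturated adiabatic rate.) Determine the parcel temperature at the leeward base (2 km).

400 → 2000 m (dry, 9.7°C/km): ΔT = -9.7 × 1.6 = -15.52°C → T = 16.78°C
2000 → 2900 m (saturated, 6°C/km): ΔT = -6 × 0.9 = -5.4°C → T = 11.38°C
2900 → 2000 m (dry descent, 9.7°C/km): ΔT = +9.7 × 0.9 = +8.73°C → T = 20.11°C

20.11°C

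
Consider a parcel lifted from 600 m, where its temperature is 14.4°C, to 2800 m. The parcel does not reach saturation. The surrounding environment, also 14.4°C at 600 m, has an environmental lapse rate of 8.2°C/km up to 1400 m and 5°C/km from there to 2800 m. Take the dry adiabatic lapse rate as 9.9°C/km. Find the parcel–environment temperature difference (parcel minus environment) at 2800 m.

-8.22°C (parcel cooler than environment)

Parcel:
  600–2800 m, dry: Δz = 2.2 km ⇒ ΔT = -21.78°C; T = -7.38°C
Environment:
  600–1400 m, environment, lower layer: Δz = 0.8 km ⇒ ΔT = -6.56°C; T = 7.84°C
  1400–2800 m, environment, upper layer: Δz = 1.4 km ⇒ ΔT = -7°C; T = 0.84°C
T_parcel − T_env = -7.38 − 0.84 = -8.22°C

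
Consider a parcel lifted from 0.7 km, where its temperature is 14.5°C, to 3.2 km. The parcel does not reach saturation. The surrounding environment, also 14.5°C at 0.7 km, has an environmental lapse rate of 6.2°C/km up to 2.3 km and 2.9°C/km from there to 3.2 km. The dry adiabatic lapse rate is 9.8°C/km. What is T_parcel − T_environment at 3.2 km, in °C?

Parcel:
  Dry to 3200 m: -9.8 × 2.5 km = -24.5°C, so T = -10°C.
Environment:
  Environment, lower layer to 2300 m: -6.2 × 1.6 km = -9.92°C, so T = 4.58°C.
  Environment, upper layer to 3200 m: -2.9 × 0.9 km = -2.61°C, so T = 1.97°C.
T_parcel − T_env = -10 − 1.97 = -11.97°C

-11.97°C (parcel cooler than environment)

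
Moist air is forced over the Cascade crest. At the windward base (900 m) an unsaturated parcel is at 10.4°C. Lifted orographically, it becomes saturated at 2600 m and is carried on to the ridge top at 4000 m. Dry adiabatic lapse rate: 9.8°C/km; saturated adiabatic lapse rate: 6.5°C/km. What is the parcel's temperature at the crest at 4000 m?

Dry to 2600 m: -9.8 × 1.7 km = -16.66°C, so T = -6.26°C.
Saturated to 4000 m: -6.5 × 1.4 km = -9.1°C, so T = -15.36°C.

-15.36°C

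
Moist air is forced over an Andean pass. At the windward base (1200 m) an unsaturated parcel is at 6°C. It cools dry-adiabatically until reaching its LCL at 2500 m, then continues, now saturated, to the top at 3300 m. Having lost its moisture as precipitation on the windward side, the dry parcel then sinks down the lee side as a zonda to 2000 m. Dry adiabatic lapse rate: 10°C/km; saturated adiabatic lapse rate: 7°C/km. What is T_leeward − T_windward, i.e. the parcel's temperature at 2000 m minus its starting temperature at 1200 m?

1200–2500 m, dry: Δz = 1.3 km ⇒ ΔT = -13°C; T = -7°C
2500–3300 m, saturated: Δz = 0.8 km ⇒ ΔT = -5.6°C; T = -12.6°C
3300–2000 m, dry descent: Δz = 1.3 km ⇒ ΔT = +13°C; T = 0.4°C
Net change vs windward start: 0.4 − 6 = -5.6°C

-5.6°C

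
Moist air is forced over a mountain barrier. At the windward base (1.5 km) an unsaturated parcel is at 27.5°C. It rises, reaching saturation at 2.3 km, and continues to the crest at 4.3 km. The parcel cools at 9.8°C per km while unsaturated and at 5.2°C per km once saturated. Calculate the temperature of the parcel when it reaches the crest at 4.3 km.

9.26°C

Dry to 2300 m: -9.8 × 0.8 km = -7.84°C, so T = 19.66°C.
Saturated to 4300 m: -5.2 × 2 km = -10.4°C, so T = 9.26°C.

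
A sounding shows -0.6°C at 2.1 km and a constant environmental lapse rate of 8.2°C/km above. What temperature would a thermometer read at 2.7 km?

-5.52°C

2100 → 2700 m (environmental, 8.2°C/km): ΔT = -8.2 × 0.6 = -4.92°C → T = -5.52°C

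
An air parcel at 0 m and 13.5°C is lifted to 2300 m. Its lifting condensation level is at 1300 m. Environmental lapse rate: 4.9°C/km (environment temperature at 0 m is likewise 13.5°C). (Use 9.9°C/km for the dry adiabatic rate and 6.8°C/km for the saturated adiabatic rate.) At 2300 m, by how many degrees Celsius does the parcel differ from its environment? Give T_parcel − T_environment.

Parcel:
  Dry to 1300 m: -9.9 × 1.3 km = -12.87°C, so T = 0.63°C.
  Saturated to 2300 m: -6.8 × 1 km = -6.8°C, so T = -6.17°C.
Environment:
  Environment to 2300 m: -4.9 × 2.3 km = -11.27°C, so T = 2.23°C.
T_parcel − T_env = -6.17 − 2.23 = -8.4°C

-8.4°C (parcel cooler than environment)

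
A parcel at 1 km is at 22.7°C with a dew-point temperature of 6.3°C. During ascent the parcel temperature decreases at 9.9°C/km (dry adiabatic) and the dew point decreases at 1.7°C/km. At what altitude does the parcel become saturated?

3 km

T and T_d converge at 9.9 − 1.7 = 8.2°C per km
Height above start = (22.7 − 6.3) / 8.2 = 2 km
LCL altitude = 1000 m + 2000 m = 3000 m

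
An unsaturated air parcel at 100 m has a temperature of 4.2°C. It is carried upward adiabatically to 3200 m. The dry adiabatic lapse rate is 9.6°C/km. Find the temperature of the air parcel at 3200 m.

-25.56°C

From 100 m to 3200 m (dry adiabatic): cools by 9.6 × 3.1 = 29.76°C, giving -25.56°C.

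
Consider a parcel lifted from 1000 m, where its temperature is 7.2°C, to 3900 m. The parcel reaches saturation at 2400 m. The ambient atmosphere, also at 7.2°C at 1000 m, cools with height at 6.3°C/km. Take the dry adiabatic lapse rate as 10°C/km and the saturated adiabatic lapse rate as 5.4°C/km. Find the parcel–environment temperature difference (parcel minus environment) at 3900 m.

-3.83°C (parcel cooler than environment)

Parcel:
  1000 → 2400 m (dry, 10°C/km): ΔT = -10 × 1.4 = -14°C → T = -6.8°C
  2400 → 3900 m (saturated, 5.4°C/km): ΔT = -5.4 × 1.5 = -8.1°C → T = -14.9°C
Environment:
  1000 → 3900 m (environment, 6.3°C/km): ΔT = -6.3 × 2.9 = -18.27°C → T = -11.07°C
T_parcel − T_env = -14.9 − (-11.07) = -3.83°C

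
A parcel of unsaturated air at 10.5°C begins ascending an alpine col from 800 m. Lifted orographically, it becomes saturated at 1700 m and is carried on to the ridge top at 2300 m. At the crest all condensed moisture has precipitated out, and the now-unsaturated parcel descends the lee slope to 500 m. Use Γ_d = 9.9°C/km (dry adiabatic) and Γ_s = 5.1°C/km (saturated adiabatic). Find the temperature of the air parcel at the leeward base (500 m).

From 800 m to 1700 m (dry): cools by 9.9 × 0.9 = 8.91°C, giving 1.59°C.
From 1700 m to 2300 m (saturated): cools by 5.1 × 0.6 = 3.06°C, giving -1.47°C.
From 2300 m to 500 m (dry descent): warms by 9.9 × 1.8 = 17.82°C, giving 16.35°C.

16.35°C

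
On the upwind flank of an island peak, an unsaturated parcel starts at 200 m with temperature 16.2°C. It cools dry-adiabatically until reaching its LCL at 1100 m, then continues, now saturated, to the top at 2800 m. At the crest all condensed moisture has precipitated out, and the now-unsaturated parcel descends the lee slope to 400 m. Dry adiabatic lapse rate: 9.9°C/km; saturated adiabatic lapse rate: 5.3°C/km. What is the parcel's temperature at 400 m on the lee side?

22.04°C

From 200 m to 1100 m (dry): cools by 9.9 × 0.9 = 8.91°C, giving 7.29°C.
From 1100 m to 2800 m (saturated): cools by 5.3 × 1.7 = 9.01°C, giving -1.72°C.
From 2800 m to 400 m (dry descent): warms by 9.9 × 2.4 = 23.76°C, giving 22.04°C.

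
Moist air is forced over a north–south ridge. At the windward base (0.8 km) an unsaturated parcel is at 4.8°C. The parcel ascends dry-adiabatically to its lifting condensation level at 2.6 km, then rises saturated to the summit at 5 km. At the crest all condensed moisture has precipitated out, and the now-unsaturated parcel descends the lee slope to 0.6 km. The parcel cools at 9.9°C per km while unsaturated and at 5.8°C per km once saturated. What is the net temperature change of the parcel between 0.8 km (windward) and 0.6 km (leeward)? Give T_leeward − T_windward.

+11.82°C

From 800 m to 2600 m (dry): cools by 9.9 × 1.8 = 17.82°C, giving -13.02°C.
From 2600 m to 5000 m (saturated): cools by 5.8 × 2.4 = 13.92°C, giving -26.94°C.
From 5000 m to 600 m (dry descent): warms by 9.9 × 4.4 = 43.56°C, giving 16.62°C.
Net change vs windward start: 16.62 − 4.8 = +11.82°C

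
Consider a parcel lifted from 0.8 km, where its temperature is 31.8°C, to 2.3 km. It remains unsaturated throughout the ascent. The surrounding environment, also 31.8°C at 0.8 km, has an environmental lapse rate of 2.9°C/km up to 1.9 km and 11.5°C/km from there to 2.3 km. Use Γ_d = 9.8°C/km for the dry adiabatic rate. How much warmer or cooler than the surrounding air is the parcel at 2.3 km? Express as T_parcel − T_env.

-6.91°C (parcel cooler than environment)

Parcel:
  800–2300 m, dry: Δz = 1.5 km ⇒ ΔT = -14.7°C; T = 17.1°C
Environment:
  800–1900 m, environment, lower layer: Δz = 1.1 km ⇒ ΔT = -3.19°C; T = 28.61°C
  1900–2300 m, environment, upper layer: Δz = 0.4 km ⇒ ΔT = -4.6°C; T = 24.01°C
T_parcel − T_env = 17.1 − 24.01 = -6.91°C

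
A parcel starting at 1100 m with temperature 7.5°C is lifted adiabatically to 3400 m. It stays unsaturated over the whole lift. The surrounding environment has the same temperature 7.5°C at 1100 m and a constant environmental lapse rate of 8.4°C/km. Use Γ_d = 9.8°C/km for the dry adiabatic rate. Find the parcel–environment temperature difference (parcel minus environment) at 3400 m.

-3.22°C (parcel cooler than environment)

Parcel:
  From 1100 m to 3400 m (dry): cools by 9.8 × 2.3 = 22.54°C, giving -15.04°C.
Environment:
  From 1100 m to 3400 m (environment): cools by 8.4 × 2.3 = 19.32°C, giving -11.82°C.
T_parcel − T_env = -15.04 − (-11.82) = -3.22°C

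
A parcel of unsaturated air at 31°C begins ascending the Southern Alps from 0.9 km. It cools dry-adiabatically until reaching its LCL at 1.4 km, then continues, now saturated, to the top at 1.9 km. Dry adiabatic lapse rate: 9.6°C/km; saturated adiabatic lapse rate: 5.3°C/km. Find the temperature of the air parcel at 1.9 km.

23.55°C

900 → 1400 m (dry, 9.6°C/km): ΔT = -9.6 × 0.5 = -4.8°C → T = 26.2°C
1400 → 1900 m (saturated, 5.3°C/km): ΔT = -5.3 × 0.5 = -2.65°C → T = 23.55°C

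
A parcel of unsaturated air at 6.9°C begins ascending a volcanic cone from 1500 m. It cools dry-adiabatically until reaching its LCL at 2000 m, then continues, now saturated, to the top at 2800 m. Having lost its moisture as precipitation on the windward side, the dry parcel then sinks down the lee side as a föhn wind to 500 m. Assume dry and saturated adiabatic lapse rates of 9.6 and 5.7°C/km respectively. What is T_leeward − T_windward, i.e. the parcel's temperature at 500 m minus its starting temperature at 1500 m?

+12.72°C

Dry to 2000 m: -9.6 × 0.5 km = -4.8°C, so T = 2.1°C.
Saturated to 2800 m: -5.7 × 0.8 km = -4.56°C, so T = -2.46°C.
Dry descent to 500 m: +9.6 × 2.3 km = +22.08°C, so T = 19.62°C.
Net change vs windward start: 19.62 − 6.9 = +12.72°C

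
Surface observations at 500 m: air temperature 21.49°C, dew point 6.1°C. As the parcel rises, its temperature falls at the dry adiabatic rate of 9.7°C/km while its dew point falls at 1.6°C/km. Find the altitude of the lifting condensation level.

T and T_d converge at 9.7 − 1.6 = 8.1°C per km
Height above start = (21.49 − 6.1) / 8.1 = 1.9 km
LCL altitude = 500 m + 1900 m = 2400 m

2400 m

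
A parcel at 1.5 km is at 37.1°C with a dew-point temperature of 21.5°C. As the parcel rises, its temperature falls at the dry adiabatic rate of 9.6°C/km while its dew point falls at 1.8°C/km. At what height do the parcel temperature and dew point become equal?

3.5 km

T and T_d converge at 9.6 − 1.8 = 7.8°C per km
Height above start = (37.1 − 21.5) / 7.8 = 2 km
LCL altitude = 1500 m + 2000 m = 3500 m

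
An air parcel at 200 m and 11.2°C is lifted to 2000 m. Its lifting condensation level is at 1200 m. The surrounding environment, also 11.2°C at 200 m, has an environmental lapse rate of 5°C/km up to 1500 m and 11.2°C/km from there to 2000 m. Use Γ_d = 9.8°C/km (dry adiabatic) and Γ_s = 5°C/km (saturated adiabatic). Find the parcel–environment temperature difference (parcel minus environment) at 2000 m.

-1.7°C (parcel cooler than environment)

Parcel:
  200 → 1200 m (dry, 9.8°C/km): ΔT = -9.8 × 1 = -9.8°C → T = 1.4°C
  1200 → 2000 m (saturated, 5°C/km): ΔT = -5 × 0.8 = -4°C → T = -2.6°C
Environment:
  200 → 1500 m (environment, lower layer, 5°C/km): ΔT = -5 × 1.3 = -6.5°C → T = 4.7°C
  1500 → 2000 m (environment, upper layer, 11.2°C/km): ΔT = -11.2 × 0.5 = -5.6°C → T = -0.9°C
T_parcel − T_env = -2.6 − (-0.9) = -1.7°C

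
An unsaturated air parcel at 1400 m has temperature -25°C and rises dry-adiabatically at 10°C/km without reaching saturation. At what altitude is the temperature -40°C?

2900 m

Height above start = (-25 − (-40)) / 10 = 1.5 km
Altitude = 1400 m + 1500 m = 2900 m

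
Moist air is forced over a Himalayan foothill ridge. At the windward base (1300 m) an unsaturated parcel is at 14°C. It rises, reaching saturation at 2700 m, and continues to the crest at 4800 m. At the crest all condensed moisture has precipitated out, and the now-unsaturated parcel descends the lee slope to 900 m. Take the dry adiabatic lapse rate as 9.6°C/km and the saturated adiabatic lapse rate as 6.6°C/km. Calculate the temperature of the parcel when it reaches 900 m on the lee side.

1300 → 2700 m (dry, 9.6°C/km): ΔT = -9.6 × 1.4 = -13.44°C → T = 0.56°C
2700 → 4800 m (saturated, 6.6°C/km): ΔT = -6.6 × 2.1 = -13.86°C → T = -13.3°C
4800 → 900 m (dry descent, 9.6°C/km): ΔT = +9.6 × 3.9 = +37.44°C → T = 24.14°C

24.14°C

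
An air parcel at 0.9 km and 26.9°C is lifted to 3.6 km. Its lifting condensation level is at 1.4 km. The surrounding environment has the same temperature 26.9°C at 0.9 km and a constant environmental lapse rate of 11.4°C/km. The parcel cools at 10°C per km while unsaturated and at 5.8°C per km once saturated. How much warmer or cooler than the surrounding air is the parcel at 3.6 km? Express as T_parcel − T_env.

+13.02°C (parcel warmer than environment)

Parcel:
  Dry to 1400 m: -10 × 0.5 km = -5°C, so T = 21.9°C.
  Saturated to 3600 m: -5.8 × 2.2 km = -12.76°C, so T = 9.14°C.
Environment:
  Environment to 3600 m: -11.4 × 2.7 km = -30.78°C, so T = -3.88°C.
T_parcel − T_env = 9.14 − (-3.88) = +13.02°C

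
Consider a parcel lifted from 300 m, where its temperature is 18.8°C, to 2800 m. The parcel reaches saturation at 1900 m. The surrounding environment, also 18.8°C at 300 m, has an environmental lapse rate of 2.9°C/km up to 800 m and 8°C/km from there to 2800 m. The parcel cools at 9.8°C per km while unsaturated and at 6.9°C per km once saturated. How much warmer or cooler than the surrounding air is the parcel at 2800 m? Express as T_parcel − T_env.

Parcel:
  From 300 m to 1900 m (dry): cools by 9.8 × 1.6 = 15.68°C, giving 3.12°C.
  From 1900 m to 2800 m (saturated): cools by 6.9 × 0.9 = 6.21°C, giving -3.09°C.
Environment:
  From 300 m to 800 m (environment, lower layer): cools by 2.9 × 0.5 = 1.45°C, giving 17.35°C.
  From 800 m to 2800 m (environment, upper layer): cools by 8 × 2 = 16°C, giving 1.35°C.
T_parcel − T_env = -3.09 − 1.35 = -4.44°C

-4.44°C (parcel cooler than environment)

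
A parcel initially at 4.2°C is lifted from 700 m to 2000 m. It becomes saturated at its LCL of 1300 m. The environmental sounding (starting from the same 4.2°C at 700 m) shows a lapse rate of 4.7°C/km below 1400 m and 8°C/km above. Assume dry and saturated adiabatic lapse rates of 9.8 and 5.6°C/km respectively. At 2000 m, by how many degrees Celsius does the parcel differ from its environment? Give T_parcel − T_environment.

-1.71°C (parcel cooler than environment)

Parcel:
  700–1300 m, dry: Δz = 0.6 km ⇒ ΔT = -5.88°C; T = -1.68°C
  1300–2000 m, saturated: Δz = 0.7 km ⇒ ΔT = -3.92°C; T = -5.6°C
Environment:
  700–1400 m, environment, lower layer: Δz = 0.7 km ⇒ ΔT = -3.29°C; T = 0.91°C
  1400–2000 m, environment, upper layer: Δz = 0.6 km ⇒ ΔT = -4.8°C; T = -3.89°C
T_parcel − T_env = -5.6 − (-3.89) = -1.71°C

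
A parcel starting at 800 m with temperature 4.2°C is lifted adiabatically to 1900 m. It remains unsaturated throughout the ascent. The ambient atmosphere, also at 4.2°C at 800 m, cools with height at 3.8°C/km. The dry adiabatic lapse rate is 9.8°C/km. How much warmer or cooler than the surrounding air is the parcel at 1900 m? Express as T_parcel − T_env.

-6.6°C (parcel cooler than environment)

Parcel:
  Dry to 1900 m: -9.8 × 1.1 km = -10.78°C, so T = -6.58°C.
Environment:
  Environment to 1900 m: -3.8 × 1.1 km = -4.18°C, so T = 0.02°C.
T_parcel − T_env = -6.58 − 0.02 = -6.6°C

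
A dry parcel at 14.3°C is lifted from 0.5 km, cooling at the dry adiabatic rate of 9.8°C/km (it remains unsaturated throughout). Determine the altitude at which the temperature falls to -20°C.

4 km

Height above start = (14.3 − (-20)) / 9.8 = 3.5 km
Altitude = 500 m + 3500 m = 4000 m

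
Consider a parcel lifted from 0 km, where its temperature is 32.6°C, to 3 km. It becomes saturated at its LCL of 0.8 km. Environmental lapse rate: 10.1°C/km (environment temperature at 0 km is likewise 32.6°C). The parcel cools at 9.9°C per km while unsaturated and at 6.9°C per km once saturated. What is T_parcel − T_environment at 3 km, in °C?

Parcel:
  From 0 m to 800 m (dry): cools by 9.9 × 0.8 = 7.92°C, giving 24.68°C.
  From 800 m to 3000 m (saturated): cools by 6.9 × 2.2 = 15.18°C, giving 9.5°C.
Environment:
  From 0 m to 3000 m (environment): cools by 10.1 × 3 = 30.3°C, giving 2.3°C.
T_parcel − T_env = 9.5 − 2.3 = +7.2°C

+7.2°C (parcel warmer than environment)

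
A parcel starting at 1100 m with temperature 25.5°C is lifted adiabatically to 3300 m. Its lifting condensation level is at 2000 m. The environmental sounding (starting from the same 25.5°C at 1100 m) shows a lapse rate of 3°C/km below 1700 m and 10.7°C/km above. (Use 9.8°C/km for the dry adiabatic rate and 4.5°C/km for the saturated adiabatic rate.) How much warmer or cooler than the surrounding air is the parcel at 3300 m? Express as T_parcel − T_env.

+4.25°C (parcel warmer than environment)

Parcel:
  1100 → 2000 m (dry, 9.8°C/km): ΔT = -9.8 × 0.9 = -8.82°C → T = 16.68°C
  2000 → 3300 m (saturated, 4.5°C/km): ΔT = -4.5 × 1.3 = -5.85°C → T = 10.83°C
Environment:
  1100 → 1700 m (environment, lower layer, 3°C/km): ΔT = -3 × 0.6 = -1.8°C → T = 23.7°C
  1700 → 3300 m (environment, upper layer, 10.7°C/km): ΔT = -10.7 × 1.6 = -17.12°C → T = 6.58°C
T_parcel − T_env = 10.83 − 6.58 = +4.25°C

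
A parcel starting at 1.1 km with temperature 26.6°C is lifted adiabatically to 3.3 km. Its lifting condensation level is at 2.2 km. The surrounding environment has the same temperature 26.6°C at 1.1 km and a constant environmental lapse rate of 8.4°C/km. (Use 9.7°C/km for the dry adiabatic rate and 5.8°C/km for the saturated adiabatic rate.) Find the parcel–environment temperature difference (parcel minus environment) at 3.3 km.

Parcel:
  1100–2200 m, dry: Δz = 1.1 km ⇒ ΔT = -10.67°C; T = 15.93°C
  2200–3300 m, saturated: Δz = 1.1 km ⇒ ΔT = -6.38°C; T = 9.55°C
Environment:
  1100–3300 m, environment: Δz = 2.2 km ⇒ ΔT = -18.48°C; T = 8.12°C
T_parcel − T_env = 9.55 − 8.12 = +1.43°C

+1.43°C (parcel warmer than environment)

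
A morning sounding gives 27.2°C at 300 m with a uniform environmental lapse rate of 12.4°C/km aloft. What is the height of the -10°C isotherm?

Height above start = (27.2 − (-10)) / 12.4 = 3 km
Altitude = 300 m + 3000 m = 3300 m

3300 m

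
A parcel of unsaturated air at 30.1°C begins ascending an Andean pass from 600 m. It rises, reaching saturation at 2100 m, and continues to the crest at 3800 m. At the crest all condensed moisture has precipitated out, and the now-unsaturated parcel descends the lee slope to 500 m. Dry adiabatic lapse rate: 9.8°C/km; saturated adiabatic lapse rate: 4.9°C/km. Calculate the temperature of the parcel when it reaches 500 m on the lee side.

600–2100 m, dry: Δz = 1.5 km ⇒ ΔT = -14.7°C; T = 15.4°C
2100–3800 m, saturated: Δz = 1.7 km ⇒ ΔT = -8.33°C; T = 7.07°C
3800–500 m, dry descent: Δz = 3.3 km ⇒ ΔT = +32.34°C; T = 39.41°C

39.41°C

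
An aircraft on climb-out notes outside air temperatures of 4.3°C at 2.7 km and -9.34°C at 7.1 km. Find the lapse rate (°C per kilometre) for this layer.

3.1°C/km

Γ = −ΔT/Δz = (4.3 − (-9.34)) / (7100 − 2700) m
  = 13.64°C / 4.4 km = 3.1°C/km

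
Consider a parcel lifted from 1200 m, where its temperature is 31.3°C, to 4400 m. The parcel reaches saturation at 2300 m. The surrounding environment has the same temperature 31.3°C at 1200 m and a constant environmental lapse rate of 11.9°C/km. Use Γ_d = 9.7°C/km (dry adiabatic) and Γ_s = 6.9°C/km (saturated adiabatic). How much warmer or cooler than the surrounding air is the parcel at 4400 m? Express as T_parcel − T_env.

Parcel:
  Dry to 2300 m: -9.7 × 1.1 km = -10.67°C, so T = 20.63°C.
  Saturated to 4400 m: -6.9 × 2.1 km = -14.49°C, so T = 6.14°C.
Environment:
  Environment to 4400 m: -11.9 × 3.2 km = -38.08°C, so T = -6.78°C.
T_parcel − T_env = 6.14 − (-6.78) = +12.92°C

+12.92°C (parcel warmer than environment)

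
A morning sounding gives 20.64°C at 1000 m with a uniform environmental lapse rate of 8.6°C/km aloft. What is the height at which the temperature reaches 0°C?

Height above start = (20.64 − 0) / 8.6 = 2.4 km
Altitude = 1000 m + 2400 m = 3400 m

3400 m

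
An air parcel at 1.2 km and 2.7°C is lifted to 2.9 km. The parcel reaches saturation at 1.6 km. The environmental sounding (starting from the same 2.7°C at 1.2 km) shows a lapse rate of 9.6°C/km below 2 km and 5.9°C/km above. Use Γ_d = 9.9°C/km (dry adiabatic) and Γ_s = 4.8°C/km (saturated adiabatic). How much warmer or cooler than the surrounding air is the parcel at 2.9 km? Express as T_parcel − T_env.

+2.79°C (parcel warmer than environment)

Parcel:
  From 1200 m to 1600 m (dry): cools by 9.9 × 0.4 = 3.96°C, giving -1.26°C.
  From 1600 m to 2900 m (saturated): cools by 4.8 × 1.3 = 6.24°C, giving -7.5°C.
Environment:
  From 1200 m to 2000 m (environment, lower layer): cools by 9.6 × 0.8 = 7.68°C, giving -4.98°C.
  From 2000 m to 2900 m (environment, upper layer): cools by 5.9 × 0.9 = 5.31°C, giving -10.29°C.
T_parcel − T_env = -7.5 − (-10.29) = +2.79°C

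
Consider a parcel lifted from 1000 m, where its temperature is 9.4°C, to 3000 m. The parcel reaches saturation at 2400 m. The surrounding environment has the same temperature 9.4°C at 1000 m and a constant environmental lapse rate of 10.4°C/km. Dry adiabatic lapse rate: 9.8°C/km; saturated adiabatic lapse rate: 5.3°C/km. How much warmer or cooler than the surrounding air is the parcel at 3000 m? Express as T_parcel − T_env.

+3.9°C (parcel warmer than environment)

Parcel:
  From 1000 m to 2400 m (dry): cools by 9.8 × 1.4 = 13.72°C, giving -4.32°C.
  From 2400 m to 3000 m (saturated): cools by 5.3 × 0.6 = 3.18°C, giving -7.5°C.
Environment:
  From 1000 m to 3000 m (environment): cools by 10.4 × 2 = 20.8°C, giving -11.4°C.
T_parcel − T_env = -7.5 − (-11.4) = +3.9°C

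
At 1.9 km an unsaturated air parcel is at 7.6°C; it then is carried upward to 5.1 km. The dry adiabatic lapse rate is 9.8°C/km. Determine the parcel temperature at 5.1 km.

1900 → 5100 m (dry adiabatic, 9.8°C/km): ΔT = -9.8 × 3.2 = -31.36°C → T = -23.76°C

-23.76°C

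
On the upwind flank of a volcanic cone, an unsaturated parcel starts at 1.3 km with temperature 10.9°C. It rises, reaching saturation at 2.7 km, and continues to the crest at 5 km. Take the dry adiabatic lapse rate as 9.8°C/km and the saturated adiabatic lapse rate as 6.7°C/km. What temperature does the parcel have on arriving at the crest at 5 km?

1300 → 2700 m (dry, 9.8°C/km): ΔT = -9.8 × 1.4 = -13.72°C → T = -2.82°C
2700 → 5000 m (saturated, 6.7°C/km): ΔT = -6.7 × 2.3 = -15.41°C → T = -18.23°C

-18.23°C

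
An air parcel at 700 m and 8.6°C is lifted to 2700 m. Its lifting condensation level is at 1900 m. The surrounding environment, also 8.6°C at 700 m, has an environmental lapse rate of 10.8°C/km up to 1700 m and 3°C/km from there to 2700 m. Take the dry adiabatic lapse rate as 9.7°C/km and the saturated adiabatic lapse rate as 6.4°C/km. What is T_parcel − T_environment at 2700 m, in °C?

-2.96°C (parcel cooler than environment)

Parcel:
  700 → 1900 m (dry, 9.7°C/km): ΔT = -9.7 × 1.2 = -11.64°C → T = -3.04°C
  1900 → 2700 m (saturated, 6.4°C/km): ΔT = -6.4 × 0.8 = -5.12°C → T = -8.16°C
Environment:
  700 → 1700 m (environment, lower layer, 10.8°C/km): ΔT = -10.8 × 1 = -10.8°C → T = -2.2°C
  1700 → 2700 m (environment, upper layer, 3°C/km): ΔT = -3 × 1 = -3°C → T = -5.2°C
T_parcel − T_env = -8.16 − (-5.2) = -2.96°C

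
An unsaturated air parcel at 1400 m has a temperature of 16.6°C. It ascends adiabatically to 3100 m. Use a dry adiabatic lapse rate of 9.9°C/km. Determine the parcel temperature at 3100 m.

1400 → 3100 m (dry adiabatic, 9.9°C/km): ΔT = -9.9 × 1.7 = -16.83°C → T = -0.23°C

-0.23°C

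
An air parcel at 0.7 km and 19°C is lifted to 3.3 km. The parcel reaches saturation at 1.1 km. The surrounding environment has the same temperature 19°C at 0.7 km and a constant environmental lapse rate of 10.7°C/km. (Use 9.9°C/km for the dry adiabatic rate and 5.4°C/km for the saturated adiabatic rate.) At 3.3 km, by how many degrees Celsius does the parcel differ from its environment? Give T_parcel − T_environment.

+11.98°C (parcel warmer than environment)

Parcel:
  From 700 m to 1100 m (dry): cools by 9.9 × 0.4 = 3.96°C, giving 15.04°C.
  From 1100 m to 3300 m (saturated): cools by 5.4 × 2.2 = 11.88°C, giving 3.16°C.
Environment:
  From 700 m to 3300 m (environment): cools by 10.7 × 2.6 = 27.82°C, giving -8.82°C.
T_parcel − T_env = 3.16 − (-8.82) = +11.98°C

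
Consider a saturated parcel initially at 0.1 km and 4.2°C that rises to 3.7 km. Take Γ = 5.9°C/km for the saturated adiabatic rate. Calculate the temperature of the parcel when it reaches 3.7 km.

-17.04°C

Saturated adiabatic to 3700 m: -5.9 × 3.6 km = -21.24°C, so T = -17.04°C.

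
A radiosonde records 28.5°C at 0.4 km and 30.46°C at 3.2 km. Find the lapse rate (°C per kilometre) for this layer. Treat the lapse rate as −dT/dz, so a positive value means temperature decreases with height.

Γ = −ΔT/Δz = (28.5 − 30.46) / (3200 − 400) m
  = -1.96°C / 2.8 km = -0.7°C/km

-0.7°C/km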